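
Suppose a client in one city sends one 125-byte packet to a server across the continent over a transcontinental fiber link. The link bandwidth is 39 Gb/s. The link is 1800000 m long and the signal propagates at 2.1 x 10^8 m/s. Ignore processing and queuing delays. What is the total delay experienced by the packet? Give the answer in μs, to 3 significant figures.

8570 μs

L = 125 × 8 = 1000 bits.
Transmission delay = L/R = 1000 / 39000000000 = 0.025641 μs.
Propagation delay = d/s = 1800000 m / 210000000 m/s = 8571.43 μs.
Total = 8570 μs.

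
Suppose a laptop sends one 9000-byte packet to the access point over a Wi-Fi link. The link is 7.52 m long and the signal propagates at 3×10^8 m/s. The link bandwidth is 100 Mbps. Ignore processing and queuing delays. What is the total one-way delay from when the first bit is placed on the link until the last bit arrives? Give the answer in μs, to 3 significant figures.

720 μs

L = 9000 × 8 = 72000 bits.
Transmission delay = L/R = 72000 / 100000000 = 720 μs.
Propagation delay = d/s = 7.52 m / 300000000 m/s = 0.0250667 μs.
Total = 720 μs.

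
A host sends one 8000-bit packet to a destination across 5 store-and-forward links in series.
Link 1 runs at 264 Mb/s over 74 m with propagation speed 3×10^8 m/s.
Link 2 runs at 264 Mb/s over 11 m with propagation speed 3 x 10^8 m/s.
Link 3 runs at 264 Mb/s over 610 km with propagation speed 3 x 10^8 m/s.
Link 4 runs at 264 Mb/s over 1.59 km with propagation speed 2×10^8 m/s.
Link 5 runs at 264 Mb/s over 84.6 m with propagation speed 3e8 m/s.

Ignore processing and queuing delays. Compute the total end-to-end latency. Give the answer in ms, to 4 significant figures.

2.193 ms

Transmission delay per hop = L/R = 8000/264000000 = 0.030303 ms; 5 hops → 0.151515 ms.
Propagation delays (d/s per hop): 0.000246667, 3.66667e-05, 2.03333, 0.00795, 0.000282 ms; sum = 2.04185 ms.
End-to-end = 2.193 ms.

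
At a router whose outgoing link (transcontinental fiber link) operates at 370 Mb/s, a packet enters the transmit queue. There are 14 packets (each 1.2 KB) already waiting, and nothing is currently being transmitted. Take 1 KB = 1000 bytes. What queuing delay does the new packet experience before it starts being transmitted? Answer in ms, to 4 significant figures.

0.3632 ms

Each queued packet: L/R = 9600/370000000 = 0.0259459 ms.
14 queued → 0.363243 ms.
Queuing delay = 0.3632 ms.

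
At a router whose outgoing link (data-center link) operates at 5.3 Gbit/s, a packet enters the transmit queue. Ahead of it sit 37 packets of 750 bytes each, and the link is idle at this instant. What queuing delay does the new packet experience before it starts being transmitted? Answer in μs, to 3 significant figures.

Each queued packet: L/R = 6000/5300000000 = 1.13208 μs.
37 queued → 41.8868 μs.
Queuing delay = 41.9 μs.

41.9 μs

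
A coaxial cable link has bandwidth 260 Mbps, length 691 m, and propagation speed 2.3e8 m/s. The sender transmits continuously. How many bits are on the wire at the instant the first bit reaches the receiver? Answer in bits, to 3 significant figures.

781 bits

Propagation delay = 691 / 2.3e+08 = 3.00435e-06 s.
BDP = R × t_prop = 260000000 × 3.00435e-06 = 781.13 bits.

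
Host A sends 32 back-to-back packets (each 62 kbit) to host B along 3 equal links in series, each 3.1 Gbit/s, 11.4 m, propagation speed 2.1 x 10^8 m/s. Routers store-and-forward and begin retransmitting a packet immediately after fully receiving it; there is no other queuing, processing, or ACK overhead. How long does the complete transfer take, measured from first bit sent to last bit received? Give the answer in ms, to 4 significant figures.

0.6802 ms

Per-hop transmission t_tx = L/R = 62000/3100000000 = 0.02 ms.
Per-hop propagation t_prop = 11.4/210000000 = 5.42857e-05 ms.
Pipeline fill: first packet needs 3·t_tx to clear all hops; remaining 31 packets each add one t_tx.
Total = (3+32-1)·t_tx + 3·t_prop = 34·0.02 + 3·5.42857e-05 = 0.6802 ms.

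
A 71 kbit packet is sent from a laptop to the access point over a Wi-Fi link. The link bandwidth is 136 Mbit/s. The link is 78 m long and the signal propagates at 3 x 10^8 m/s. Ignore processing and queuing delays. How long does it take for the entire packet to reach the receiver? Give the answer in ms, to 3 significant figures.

0.522 ms

L = 71000 bits.
Transmission delay = L/R = 71000 / 136000000 = 0.522059 ms.
Propagation delay = d/s = 78 m / 300000000 m/s = 0.00026 ms.
Total = 0.522 ms.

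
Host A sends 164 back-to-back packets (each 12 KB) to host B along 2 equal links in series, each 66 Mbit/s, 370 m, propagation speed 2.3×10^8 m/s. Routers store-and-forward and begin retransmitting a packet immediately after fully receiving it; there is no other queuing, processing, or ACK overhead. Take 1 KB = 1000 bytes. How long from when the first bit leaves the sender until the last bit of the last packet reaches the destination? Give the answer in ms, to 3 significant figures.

240 ms

Per-hop transmission t_tx = L/R = 96000/66000000 = 1.45455 ms.
Per-hop propagation t_prop = 370/2.3e+08 = 0.0016087 ms.
Pipeline fill: first packet needs 2·t_tx to clear all hops; remaining 163 packets each add one t_tx.
Total = (2+164-1)·t_tx + 2·t_prop = 165·1.45455 + 2·0.0016087 = 240 ms.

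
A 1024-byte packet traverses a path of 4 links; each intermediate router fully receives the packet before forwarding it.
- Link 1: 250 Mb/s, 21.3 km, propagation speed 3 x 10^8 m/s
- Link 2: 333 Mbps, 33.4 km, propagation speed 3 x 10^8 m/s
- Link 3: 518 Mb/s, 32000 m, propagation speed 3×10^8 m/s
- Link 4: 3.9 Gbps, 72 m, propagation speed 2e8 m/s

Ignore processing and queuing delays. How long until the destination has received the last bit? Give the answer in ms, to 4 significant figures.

L = 1024 × 8 = 8192 bits.
Transmission delays (L/R per hop): 0.032768, 0.0246006, 0.0158147, 0.00210051 ms; sum = 0.0752838 ms.
Propagation delays (d/s per hop): 0.071, 0.111333, 0.106667, 0.00036 ms; sum = 0.28936 ms.
End-to-end = 0.3646 ms.

0.3646 ms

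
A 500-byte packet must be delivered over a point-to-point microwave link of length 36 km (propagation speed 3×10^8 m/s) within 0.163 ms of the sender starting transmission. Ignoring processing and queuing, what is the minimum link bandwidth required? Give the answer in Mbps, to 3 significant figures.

93.0 Mbps

L = 4000 bits.
Propagation delay = 36000 / 300000000 = 0.12 ms.
Transmission budget = 0.163 − 0.12 = 0.043 ms.
R ≥ L / t_tx = 4000 bits / 4.3e-05 s = 93.0 Mbps.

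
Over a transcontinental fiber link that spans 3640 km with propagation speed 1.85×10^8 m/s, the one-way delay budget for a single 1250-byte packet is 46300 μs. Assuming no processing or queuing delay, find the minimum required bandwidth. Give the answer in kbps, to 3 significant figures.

L = 10000 bits.
Propagation delay = 3640000 / 185000000 = 19675.7 μs.
Transmission budget = 46300 − 19675.7 = 26624.3 μs.
R ≥ L / t_tx = 10000 bits / 0.0266243 s = 376 kbps.

376 kbps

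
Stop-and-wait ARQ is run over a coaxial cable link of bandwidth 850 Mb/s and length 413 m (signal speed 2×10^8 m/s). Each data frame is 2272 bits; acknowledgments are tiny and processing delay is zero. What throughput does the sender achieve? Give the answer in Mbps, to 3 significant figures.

334 Mbps

t_tx = L/R = 2272/850000000 = 2.67294e-06 s.
t_prop = 413/200000000 = 2.065e-06 s; RTT = 4.13e-06 s.
Cycle = t_tx + RTT = 6.80294e-06 s.
Throughput = L / cycle = 2272 / 6.80294e-06 = 334 Mbps.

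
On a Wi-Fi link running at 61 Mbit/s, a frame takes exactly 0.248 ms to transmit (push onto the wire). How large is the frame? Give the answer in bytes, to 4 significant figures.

L = R × t_tx = 61000000 b/s × 0.000248 s = 15128 bits.
In bytes: 15128 / 8 = 1891 bytes.

1891 bytes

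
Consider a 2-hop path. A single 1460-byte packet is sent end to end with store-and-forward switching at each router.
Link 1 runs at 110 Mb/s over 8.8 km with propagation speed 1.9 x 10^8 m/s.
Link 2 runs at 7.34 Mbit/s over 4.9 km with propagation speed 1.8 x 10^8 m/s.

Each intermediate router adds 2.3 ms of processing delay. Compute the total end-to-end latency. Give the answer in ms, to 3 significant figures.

L = 1460 × 8 = 11680 bits.
Transmission delays (L/R per hop): 0.106182, 1.59128 ms; sum = 1.69746 ms.
Propagation delays (d/s per hop): 0.0463158, 0.0272222 ms; sum = 0.073538 ms.
Processing at 1 router(s): 1 × 2.3 ms = 2.3 ms.
End-to-end = 4.07 ms.

4.07 ms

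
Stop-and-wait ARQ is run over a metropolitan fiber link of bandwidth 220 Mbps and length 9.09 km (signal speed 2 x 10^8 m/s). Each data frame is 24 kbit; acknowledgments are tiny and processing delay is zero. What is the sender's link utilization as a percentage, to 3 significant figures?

54.5 %

t_tx = L/R = 24000/220000000 = 0.000109091 s.
t_prop = 9090/200000000 = 4.545e-05 s; RTT = 9.09e-05 s.
Cycle = t_tx + RTT = 0.000199991 s.
Utilization = t_tx / cycle = 0.000109091/0.000199991 = 54.5 %.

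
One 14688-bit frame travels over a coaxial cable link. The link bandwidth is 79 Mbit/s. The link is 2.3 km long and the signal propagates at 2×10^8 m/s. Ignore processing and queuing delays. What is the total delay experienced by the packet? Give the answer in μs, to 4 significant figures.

197.4 μs

Transmission delay = L/R = 14688 / 79000000 = 185.924 μs.
Propagation delay = d/s = 2300 m / 200000000 m/s = 11.5 μs.
Total = 197.4 μs.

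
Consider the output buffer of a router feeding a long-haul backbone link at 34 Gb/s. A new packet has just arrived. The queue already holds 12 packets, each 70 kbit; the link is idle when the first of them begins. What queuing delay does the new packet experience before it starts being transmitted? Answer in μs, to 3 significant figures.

Each queued packet: L/R = 70000/34000000000 = 2.05882 μs.
12 queued → 24.7059 μs.
Queuing delay = 24.7 μs.

24.7 μs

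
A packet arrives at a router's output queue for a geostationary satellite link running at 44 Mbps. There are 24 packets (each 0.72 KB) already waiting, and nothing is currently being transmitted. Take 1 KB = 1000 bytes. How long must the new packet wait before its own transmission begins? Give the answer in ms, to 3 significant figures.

3.14 ms

Each queued packet: L/R = 5760/44000000 = 0.130909 ms.
24 queued → 3.14182 ms.
Queuing delay = 3.14 ms.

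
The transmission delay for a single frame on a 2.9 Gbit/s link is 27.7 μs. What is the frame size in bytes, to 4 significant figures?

L = R × t_tx = 2900000000 b/s × 2.77e-05 s = 80330 bits.
In bytes: 80330 / 8 = 10040 bytes.

10040 bytes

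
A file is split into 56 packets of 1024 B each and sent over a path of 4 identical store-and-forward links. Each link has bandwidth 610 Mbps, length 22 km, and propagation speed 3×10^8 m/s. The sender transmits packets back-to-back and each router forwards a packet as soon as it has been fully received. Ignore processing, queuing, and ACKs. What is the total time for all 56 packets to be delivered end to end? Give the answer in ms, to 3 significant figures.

1.09 ms

Per-hop transmission t_tx = L/R = 8192/610000000 = 0.0134295 ms.
Per-hop propagation t_prop = 22000/300000000 = 0.0733333 ms.
Pipeline fill: first packet needs 4·t_tx to clear all hops; remaining 55 packets each add one t_tx.
Total = (4+56-1)·t_tx + 4·t_prop = 59·0.0134295 + 4·0.0733333 = 1.09 ms.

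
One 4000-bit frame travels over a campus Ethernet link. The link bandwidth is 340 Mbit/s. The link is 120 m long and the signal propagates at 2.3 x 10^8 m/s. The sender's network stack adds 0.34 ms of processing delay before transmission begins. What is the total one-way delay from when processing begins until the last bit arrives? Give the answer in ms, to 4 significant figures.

Transmission delay = L/R = 4000 / 340000000 = 0.0117647 ms.
Propagation delay = d/s = 120 m / 2.3e+08 m/s = 0.000521739 ms.
Plus processing delay 0.34 ms = 0.34 ms.
Total = 0.3523 ms.

0.3523 ms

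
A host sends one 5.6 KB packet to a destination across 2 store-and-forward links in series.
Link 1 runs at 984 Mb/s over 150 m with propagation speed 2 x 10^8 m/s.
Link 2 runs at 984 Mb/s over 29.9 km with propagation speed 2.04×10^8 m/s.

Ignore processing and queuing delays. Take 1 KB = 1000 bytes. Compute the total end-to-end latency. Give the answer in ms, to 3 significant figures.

0.238 ms

L = 44800 bits.
Transmission delay per hop = L/R = 44800/984000000 = 0.0455285 ms; 2 hops → 0.0910569 ms.
Propagation delays (d/s per hop): 0.00075, 0.146569 ms; sum = 0.147319 ms.
End-to-end = 0.238 ms.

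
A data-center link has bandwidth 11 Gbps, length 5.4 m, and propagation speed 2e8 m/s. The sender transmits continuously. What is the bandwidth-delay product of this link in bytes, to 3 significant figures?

37.1 bytes

Propagation delay = 5.4 / 200000000 = 2.7e-08 s.
BDP = R × t_prop = 11000000000 × 2.7e-08 = 297 bits.
In bytes: 297/8 = 37.1 bytes.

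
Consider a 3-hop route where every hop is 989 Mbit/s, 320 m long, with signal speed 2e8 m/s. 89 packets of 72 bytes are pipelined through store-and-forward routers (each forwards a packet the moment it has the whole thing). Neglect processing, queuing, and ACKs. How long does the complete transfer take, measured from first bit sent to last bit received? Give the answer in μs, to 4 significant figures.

Per-hop transmission t_tx = L/R = 576/989000000 = 0.582406 μs.
Per-hop propagation t_prop = 320/200000000 = 1.6 μs.
Pipeline fill: first packet needs 3·t_tx to clear all hops; remaining 88 packets each add one t_tx.
Total = (3+89-1)·t_tx + 3·t_prop = 91·0.582406 + 3·1.6 = 57.80 μs.

57.80 μs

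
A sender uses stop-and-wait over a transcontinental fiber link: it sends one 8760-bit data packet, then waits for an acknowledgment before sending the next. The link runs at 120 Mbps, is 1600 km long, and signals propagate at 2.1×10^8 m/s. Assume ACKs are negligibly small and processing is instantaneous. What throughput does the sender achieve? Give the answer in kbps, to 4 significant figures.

t_tx = L/R = 8760/120000000 = 7.3e-05 s.
t_prop = 1600000/210000000 = 0.00761905 s; RTT = 0.0152381 s.
Cycle = t_tx + RTT = 0.0153111 s.
Throughput = L / cycle = 8760 / 0.0153111 = 572.1 kbps.

572.1 kbps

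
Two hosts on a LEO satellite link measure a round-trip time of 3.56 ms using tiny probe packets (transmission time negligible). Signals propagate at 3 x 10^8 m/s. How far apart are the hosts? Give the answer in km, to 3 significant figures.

534 km

One-way propagation = RTT/2 = 1.78 ms.
d = s × t = 300000000 × 0.00178 = 534 km.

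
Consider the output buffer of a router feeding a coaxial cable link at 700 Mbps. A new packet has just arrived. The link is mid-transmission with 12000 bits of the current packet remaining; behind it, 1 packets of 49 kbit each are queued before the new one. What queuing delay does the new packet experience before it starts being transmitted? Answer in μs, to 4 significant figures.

Each queued packet: L/R = 49000/700000000 = 70 μs.
1 queued → 70 μs.
Plus remaining 12000 bits of current packet: 17.1429 μs.
Queuing delay = 87.14 μs.

87.14 μs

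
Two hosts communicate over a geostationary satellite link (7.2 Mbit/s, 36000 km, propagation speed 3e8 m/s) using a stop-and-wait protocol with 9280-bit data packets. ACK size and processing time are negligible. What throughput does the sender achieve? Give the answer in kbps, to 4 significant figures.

38.46 kbps

t_tx = L/R = 9280/7200000 = 0.00128889 s.
t_prop = 36000000/300000000 = 0.12 s; RTT = 0.24 s.
Cycle = t_tx + RTT = 0.241289 s.
Throughput = L / cycle = 9280 / 0.241289 = 38.46 kbps.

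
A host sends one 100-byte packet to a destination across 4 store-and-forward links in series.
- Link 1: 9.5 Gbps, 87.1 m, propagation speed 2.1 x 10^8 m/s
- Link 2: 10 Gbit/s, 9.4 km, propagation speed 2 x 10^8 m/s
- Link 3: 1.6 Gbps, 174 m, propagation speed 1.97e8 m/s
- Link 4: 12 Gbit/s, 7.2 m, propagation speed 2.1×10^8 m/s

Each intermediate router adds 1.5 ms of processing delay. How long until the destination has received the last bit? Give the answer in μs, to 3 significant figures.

4550 μs

L = 100 × 8 = 800 bits.
Transmission delays (L/R per hop): 0.0842105, 0.08, 0.5, 0.0666667 μs; sum = 0.730877 μs.
Propagation delays (d/s per hop): 0.414762, 47, 0.883249, 0.0342857 μs; sum = 48.3323 μs.
Processing at 3 router(s): 3 × 1.5 ms = 4500 μs.
End-to-end = 4550 μs.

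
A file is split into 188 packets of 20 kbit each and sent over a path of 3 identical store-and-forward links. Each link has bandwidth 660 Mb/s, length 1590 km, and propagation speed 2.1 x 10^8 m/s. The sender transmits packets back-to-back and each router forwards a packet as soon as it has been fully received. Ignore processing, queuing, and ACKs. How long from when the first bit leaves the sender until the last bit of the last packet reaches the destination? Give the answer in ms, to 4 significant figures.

28.47 ms

Per-hop transmission t_tx = L/R = 20000/660000000 = 0.030303 ms.
Per-hop propagation t_prop = 1590000/210000000 = 7.57143 ms.
Pipeline fill: first packet needs 3·t_tx to clear all hops; remaining 187 packets each add one t_tx.
Total = (3+188-1)·t_tx + 3·t_prop = 190·0.030303 + 3·7.57143 = 28.47 ms.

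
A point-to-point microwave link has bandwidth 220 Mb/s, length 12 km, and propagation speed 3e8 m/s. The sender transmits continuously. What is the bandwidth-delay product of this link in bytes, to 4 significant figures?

1100 bytes

Propagation delay = 12000 / 300000000 = 4e-05 s.
BDP = R × t_prop = 220000000 × 4e-05 = 8800 bits.
In bytes: 8800/8 = 1100 bytes.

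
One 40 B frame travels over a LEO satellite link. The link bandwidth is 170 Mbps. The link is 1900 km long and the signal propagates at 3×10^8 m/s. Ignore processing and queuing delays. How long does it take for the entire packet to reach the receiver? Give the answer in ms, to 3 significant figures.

6.34 ms

L = 40 × 8 = 320 bits.
Transmission delay = L/R = 320 / 170000000 = 0.00188235 ms.
Propagation delay = d/s = 1900000 m / 300000000 m/s = 6.33333 ms.
Total = 6.34 ms.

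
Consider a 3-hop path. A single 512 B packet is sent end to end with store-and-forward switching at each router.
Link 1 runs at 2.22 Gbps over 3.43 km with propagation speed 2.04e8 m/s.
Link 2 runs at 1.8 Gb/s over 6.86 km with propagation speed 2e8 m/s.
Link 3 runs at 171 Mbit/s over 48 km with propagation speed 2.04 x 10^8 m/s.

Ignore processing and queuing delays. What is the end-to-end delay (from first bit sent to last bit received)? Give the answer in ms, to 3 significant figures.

0.314 ms

L = 512 × 8 = 4096 bits.
Transmission delays (L/R per hop): 0.00184505, 0.00227556, 0.0239532 ms; sum = 0.0280738 ms.
Propagation delays (d/s per hop): 0.0168137, 0.0343, 0.235294 ms; sum = 0.286408 ms.
End-to-end = 0.314 ms.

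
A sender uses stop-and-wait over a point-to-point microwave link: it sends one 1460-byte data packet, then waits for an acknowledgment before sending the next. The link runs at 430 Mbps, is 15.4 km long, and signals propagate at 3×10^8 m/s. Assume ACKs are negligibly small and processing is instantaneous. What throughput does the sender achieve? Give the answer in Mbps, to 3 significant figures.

90.0 Mbps

t_tx = L/R = 11680/430000000 = 2.71628e-05 s.
t_prop = 15400/300000000 = 5.13333e-05 s; RTT = 0.000102667 s.
Cycle = t_tx + RTT = 0.000129829 s.
Throughput = L / cycle = 11680 / 0.000129829 = 90.0 Mbps.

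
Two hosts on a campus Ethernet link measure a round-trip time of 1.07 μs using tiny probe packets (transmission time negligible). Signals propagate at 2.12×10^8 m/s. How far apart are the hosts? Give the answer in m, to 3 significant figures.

113 m

One-way propagation = RTT/2 = 0.535 μs.
d = s × t = 212000000 × 5.35e-07 = 113 m.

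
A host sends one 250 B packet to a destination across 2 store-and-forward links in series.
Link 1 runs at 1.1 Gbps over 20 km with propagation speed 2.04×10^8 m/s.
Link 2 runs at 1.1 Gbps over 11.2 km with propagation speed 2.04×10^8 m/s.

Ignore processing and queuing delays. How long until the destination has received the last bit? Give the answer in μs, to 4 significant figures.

L = 250 × 8 = 2000 bits.
Transmission delay per hop = L/R = 2000/1100000000 = 1.81818 μs; 2 hops → 3.63636 μs.
Propagation delays (d/s per hop): 98.0392, 54.902 μs; sum = 152.941 μs.
End-to-end = 156.6 μs.

156.6 μs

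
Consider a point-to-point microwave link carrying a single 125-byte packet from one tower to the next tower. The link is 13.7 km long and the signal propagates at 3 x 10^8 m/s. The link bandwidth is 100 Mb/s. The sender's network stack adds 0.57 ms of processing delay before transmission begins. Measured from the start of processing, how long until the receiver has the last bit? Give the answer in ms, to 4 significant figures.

L = 125 × 8 = 1000 bits.
Transmission delay = L/R = 1000 / 100000000 = 0.01 ms.
Propagation delay = d/s = 13700 m / 300000000 m/s = 0.0456667 ms.
Plus processing delay 0.57 ms = 0.57 ms.
Total = 0.6257 ms.

0.6257 ms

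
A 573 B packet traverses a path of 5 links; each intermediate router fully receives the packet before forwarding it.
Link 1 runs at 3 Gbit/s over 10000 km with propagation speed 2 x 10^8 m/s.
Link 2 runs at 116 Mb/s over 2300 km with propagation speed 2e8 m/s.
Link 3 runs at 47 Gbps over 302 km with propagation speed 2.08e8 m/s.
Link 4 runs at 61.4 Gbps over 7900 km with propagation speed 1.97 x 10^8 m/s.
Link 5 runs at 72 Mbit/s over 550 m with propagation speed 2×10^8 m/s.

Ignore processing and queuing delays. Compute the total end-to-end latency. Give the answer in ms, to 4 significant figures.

103.2 ms

L = 573 × 8 = 4584 bits.
Transmission delays (L/R per hop): 0.001528, 0.0395172, 9.75319e-05, 7.4658e-05, 0.0636667 ms; sum = 0.104884 ms.
Propagation delays (d/s per hop): 50, 11.5, 1.45192, 40.1015, 0.00275 ms; sum = 103.056 ms.
End-to-end = 103.2 ms.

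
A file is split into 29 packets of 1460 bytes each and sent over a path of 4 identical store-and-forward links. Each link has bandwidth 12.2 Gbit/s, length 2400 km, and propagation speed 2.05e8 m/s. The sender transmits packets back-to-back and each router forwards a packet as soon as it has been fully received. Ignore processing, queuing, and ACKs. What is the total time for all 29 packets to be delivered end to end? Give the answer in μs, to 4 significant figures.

46860 μs

Per-hop transmission t_tx = L/R = 11680/12200000000 = 0.957377 μs.
Per-hop propagation t_prop = 2400000/2.05e+08 = 11707.3 μs.
Pipeline fill: first packet needs 4·t_tx to clear all hops; remaining 28 packets each add one t_tx.
Total = (4+29-1)·t_tx + 4·t_prop = 32·0.957377 + 4·11707.3 = 46860 μs.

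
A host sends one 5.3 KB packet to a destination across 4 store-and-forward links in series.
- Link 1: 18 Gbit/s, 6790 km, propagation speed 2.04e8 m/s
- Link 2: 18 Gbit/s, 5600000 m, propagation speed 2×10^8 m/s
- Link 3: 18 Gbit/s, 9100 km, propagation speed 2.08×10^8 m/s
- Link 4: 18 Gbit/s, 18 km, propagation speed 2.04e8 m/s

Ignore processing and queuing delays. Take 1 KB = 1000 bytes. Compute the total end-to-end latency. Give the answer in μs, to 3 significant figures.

105000 μs

L = 42400 bits.
Transmission delay per hop = L/R = 42400/18000000000 = 2.35556 μs; 4 hops → 9.42222 μs.
Propagation delays (d/s per hop): 33284.3, 28000, 43750, 88.2353 μs; sum = 105123 μs.
End-to-end = 105000 μs.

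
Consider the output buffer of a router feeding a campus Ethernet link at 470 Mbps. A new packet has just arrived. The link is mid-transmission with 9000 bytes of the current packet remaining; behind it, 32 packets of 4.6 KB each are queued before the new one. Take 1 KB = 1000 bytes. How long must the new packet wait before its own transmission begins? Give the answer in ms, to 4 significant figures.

2.659 ms

Each queued packet: L/R = 36800/470000000 = 0.0782979 ms.
32 queued → 2.50553 ms.
Plus remaining 72000 bits of current packet: 0.153191 ms.
Queuing delay = 2.659 ms.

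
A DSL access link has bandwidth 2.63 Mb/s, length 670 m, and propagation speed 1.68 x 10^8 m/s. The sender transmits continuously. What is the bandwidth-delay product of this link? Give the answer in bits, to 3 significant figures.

10.5 bits

Propagation delay = 670 / 168000000 = 3.9881e-06 s.
BDP = R × t_prop = 2630000 × 3.9881e-06 = 10.4887 bits.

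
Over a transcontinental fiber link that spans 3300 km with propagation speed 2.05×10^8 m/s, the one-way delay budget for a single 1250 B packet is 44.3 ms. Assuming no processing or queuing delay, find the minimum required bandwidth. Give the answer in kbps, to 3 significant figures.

L = 10000 bits.
Propagation delay = 3300000 / 2.05e+08 = 16.0976 ms.
Transmission budget = 44.3 − 16.0976 = 28.2024 ms.
R ≥ L / t_tx = 10000 bits / 0.0282024 s = 355 kbps.

355 kbps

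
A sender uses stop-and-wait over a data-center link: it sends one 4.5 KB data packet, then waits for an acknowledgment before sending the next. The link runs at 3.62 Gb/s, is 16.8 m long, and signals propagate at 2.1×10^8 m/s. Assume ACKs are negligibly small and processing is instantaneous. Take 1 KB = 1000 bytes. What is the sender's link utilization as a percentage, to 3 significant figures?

t_tx = L/R = 36000/3620000000 = 9.94475e-06 s.
t_prop = 16.8/210000000 = 8e-08 s; RTT = 1.6e-07 s.
Cycle = t_tx + RTT = 1.01048e-05 s.
Utilization = t_tx / cycle = 9.94475e-06/1.01048e-05 = 98.4 %.

98.4 %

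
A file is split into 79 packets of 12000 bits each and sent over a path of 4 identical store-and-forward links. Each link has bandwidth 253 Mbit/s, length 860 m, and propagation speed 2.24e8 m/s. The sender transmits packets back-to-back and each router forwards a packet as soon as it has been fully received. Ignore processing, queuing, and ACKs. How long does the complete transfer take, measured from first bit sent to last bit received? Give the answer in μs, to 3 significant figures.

3900 μs

Per-hop transmission t_tx = L/R = 12000/253000000 = 47.4308 μs.
Per-hop propagation t_prop = 860/2.24e+08 = 3.83929 μs.
Pipeline fill: first packet needs 4·t_tx to clear all hops; remaining 78 packets each add one t_tx.
Total = (4+79-1)·t_tx + 4·t_prop = 82·47.4308 + 4·3.83929 = 3900 μs.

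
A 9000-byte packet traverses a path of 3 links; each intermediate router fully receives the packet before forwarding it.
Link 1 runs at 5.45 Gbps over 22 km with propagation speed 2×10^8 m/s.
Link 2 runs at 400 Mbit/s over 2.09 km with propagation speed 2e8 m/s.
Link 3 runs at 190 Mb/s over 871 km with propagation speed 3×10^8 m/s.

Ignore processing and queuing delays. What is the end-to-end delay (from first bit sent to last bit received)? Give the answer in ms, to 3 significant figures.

L = 9000 × 8 = 72000 bits.
Transmission delays (L/R per hop): 0.013211, 0.18, 0.378947 ms; sum = 0.572158 ms.
Propagation delays (d/s per hop): 0.11, 0.01045, 2.90333 ms; sum = 3.02378 ms.
End-to-end = 3.60 ms.

3.60 ms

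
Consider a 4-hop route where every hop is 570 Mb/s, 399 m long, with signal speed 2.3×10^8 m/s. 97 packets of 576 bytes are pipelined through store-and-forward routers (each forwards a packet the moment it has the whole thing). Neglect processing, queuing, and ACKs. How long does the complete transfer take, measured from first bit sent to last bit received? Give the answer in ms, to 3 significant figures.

Per-hop transmission t_tx = L/R = 4608/570000000 = 0.00808421 ms.
Per-hop propagation t_prop = 399/2.3e+08 = 0.00173478 ms.
Pipeline fill: first packet needs 4·t_tx to clear all hops; remaining 96 packets each add one t_tx.
Total = (4+97-1)·t_tx + 4·t_prop = 100·0.00808421 + 4·0.00173478 = 0.815 ms.

0.815 ms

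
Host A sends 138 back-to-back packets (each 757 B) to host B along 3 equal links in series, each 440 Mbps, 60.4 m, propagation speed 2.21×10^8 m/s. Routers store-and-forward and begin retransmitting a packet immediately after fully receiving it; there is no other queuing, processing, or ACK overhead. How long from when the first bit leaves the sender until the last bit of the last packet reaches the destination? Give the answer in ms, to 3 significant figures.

Per-hop transmission t_tx = L/R = 6056/440000000 = 0.0137636 ms.
Per-hop propagation t_prop = 60.4/221000000 = 0.000273303 ms.
Pipeline fill: first packet needs 3·t_tx to clear all hops; remaining 137 packets each add one t_tx.
Total = (3+138-1)·t_tx + 3·t_prop = 140·0.0137636 + 3·0.000273303 = 1.93 ms.

1.93 ms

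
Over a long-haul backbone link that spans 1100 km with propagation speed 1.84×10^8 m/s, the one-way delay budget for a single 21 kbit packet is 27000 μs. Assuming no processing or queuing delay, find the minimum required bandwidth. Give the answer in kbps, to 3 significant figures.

Propagation delay = 1100000 / 184000000 = 5978.26 μs.
Transmission budget = 27000 − 5978.26 = 21021.7 μs.
R ≥ L / t_tx = 21000 bits / 0.0210217 s = 999 kbps.

999 kbps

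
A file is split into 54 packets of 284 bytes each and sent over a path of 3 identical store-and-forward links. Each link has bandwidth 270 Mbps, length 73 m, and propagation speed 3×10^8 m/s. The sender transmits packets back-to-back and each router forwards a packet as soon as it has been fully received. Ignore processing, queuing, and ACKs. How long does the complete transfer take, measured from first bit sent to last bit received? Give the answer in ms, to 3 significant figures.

Per-hop transmission t_tx = L/R = 2272/270000000 = 0.00841481 ms.
Per-hop propagation t_prop = 73/300000000 = 0.000243333 ms.
Pipeline fill: first packet needs 3·t_tx to clear all hops; remaining 53 packets each add one t_tx.
Total = (3+54-1)·t_tx + 3·t_prop = 56·0.00841481 + 3·0.000243333 = 0.472 ms.

0.472 ms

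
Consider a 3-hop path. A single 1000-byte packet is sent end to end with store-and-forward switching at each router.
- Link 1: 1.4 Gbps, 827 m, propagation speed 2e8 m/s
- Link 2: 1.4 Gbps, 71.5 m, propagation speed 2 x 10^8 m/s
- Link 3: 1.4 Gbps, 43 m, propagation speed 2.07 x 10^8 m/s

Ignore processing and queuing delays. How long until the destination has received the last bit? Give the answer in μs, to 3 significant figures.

21.8 μs

L = 1000 × 8 = 8000 bits.
Transmission delay per hop = L/R = 8000/1400000000 = 5.71429 μs; 3 hops → 17.1429 μs.
Propagation delays (d/s per hop): 4.135, 0.3575, 0.207729 μs; sum = 4.70023 μs.
End-to-end = 21.8 μs.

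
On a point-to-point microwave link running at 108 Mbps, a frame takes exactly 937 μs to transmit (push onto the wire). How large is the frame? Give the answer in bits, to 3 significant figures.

101000 bits

L = R × t_tx = 108000000 b/s × 0.000937 s = 101196 bits.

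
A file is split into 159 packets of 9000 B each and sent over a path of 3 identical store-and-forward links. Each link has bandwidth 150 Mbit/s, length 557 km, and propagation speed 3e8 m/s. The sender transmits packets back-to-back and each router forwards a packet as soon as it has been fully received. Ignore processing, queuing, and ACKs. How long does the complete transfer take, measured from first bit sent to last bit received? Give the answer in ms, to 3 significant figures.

82.9 ms

Per-hop transmission t_tx = L/R = 72000/150000000 = 0.48 ms.
Per-hop propagation t_prop = 557000/300000000 = 1.85667 ms.
Pipeline fill: first packet needs 3·t_tx to clear all hops; remaining 158 packets each add one t_tx.
Total = (3+159-1)·t_tx + 3·t_prop = 161·0.48 + 3·1.85667 = 82.9 ms.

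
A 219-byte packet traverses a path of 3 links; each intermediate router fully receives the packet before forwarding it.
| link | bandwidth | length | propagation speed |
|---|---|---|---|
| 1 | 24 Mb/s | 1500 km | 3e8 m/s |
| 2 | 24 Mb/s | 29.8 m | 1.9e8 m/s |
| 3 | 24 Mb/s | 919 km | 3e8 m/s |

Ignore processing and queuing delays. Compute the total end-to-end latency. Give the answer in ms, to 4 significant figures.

L = 219 × 8 = 1752 bits.
Transmission delay per hop = L/R = 1752/24000000 = 0.073 ms; 3 hops → 0.219 ms.
Propagation delays (d/s per hop): 5, 0.000156842, 3.06333 ms; sum = 8.06349 ms.
End-to-end = 8.282 ms.

8.282 ms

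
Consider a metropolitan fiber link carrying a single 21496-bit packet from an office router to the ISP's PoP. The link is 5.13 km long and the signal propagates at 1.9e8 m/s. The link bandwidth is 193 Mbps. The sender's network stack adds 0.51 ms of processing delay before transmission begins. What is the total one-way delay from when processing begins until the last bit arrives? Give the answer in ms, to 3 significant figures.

0.648 ms

Transmission delay = L/R = 21496 / 193000000 = 0.111378 ms.
Propagation delay = d/s = 5130 m / 190000000 m/s = 0.027 ms.
Plus processing delay 0.51 ms = 0.51 ms.
Total = 0.648 ms.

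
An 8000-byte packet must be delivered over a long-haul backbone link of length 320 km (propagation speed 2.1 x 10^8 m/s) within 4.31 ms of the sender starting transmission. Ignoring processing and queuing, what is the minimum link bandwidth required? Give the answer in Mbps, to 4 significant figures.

22.97 Mbps

L = 64000 bits.
Propagation delay = 320000 / 210000000 = 1.52381 ms.
Transmission budget = 4.31 − 1.52381 = 2.78619 ms.
R ≥ L / t_tx = 64000 bits / 0.00278619 s = 22.97 Mbps.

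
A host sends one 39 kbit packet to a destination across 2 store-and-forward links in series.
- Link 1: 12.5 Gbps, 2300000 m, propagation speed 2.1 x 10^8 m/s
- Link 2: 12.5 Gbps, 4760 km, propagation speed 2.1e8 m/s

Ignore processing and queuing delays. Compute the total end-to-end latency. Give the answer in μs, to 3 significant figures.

33600 μs

L = 39000 bits.
Transmission delay per hop = L/R = 39000/12500000000 = 3.12 μs; 2 hops → 6.24 μs.
Propagation delays (d/s per hop): 10952.4, 22666.7 μs; sum = 33619 μs.
End-to-end = 33600 μs.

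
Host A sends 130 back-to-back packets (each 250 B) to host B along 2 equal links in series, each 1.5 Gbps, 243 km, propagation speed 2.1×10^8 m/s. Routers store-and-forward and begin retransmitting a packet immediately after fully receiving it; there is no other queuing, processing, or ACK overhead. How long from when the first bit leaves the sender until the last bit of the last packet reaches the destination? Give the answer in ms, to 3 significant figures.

Per-hop transmission t_tx = L/R = 2000/1500000000 = 0.00133333 ms.
Per-hop propagation t_prop = 243000/210000000 = 1.15714 ms.
Pipeline fill: first packet needs 2·t_tx to clear all hops; remaining 129 packets each add one t_tx.
Total = (2+130-1)·t_tx + 2·t_prop = 131·0.00133333 + 2·1.15714 = 2.49 ms.

2.49 ms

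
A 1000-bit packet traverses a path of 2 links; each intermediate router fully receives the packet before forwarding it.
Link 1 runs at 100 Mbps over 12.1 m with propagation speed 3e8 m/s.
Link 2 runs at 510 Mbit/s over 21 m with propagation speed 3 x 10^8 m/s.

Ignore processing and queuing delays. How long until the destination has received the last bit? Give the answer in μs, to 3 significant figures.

12.1 μs

Transmission delays (L/R per hop): 10, 1.96078 μs; sum = 11.9608 μs.
Propagation delays (d/s per hop): 0.0403333, 0.07 μs; sum = 0.110333 μs.
End-to-end = 12.1 μs.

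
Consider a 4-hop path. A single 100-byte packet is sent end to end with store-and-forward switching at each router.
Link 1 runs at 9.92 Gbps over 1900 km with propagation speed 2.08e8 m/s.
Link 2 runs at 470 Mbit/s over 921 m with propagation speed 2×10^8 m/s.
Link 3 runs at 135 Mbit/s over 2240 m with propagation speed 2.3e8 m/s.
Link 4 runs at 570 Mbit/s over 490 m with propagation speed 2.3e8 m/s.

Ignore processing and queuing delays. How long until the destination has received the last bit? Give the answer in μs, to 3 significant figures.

9160 μs

L = 100 × 8 = 800 bits.
Transmission delays (L/R per hop): 0.0806452, 1.70213, 5.92593, 1.40351 μs; sum = 9.11221 μs.
Propagation delays (d/s per hop): 9134.62, 4.605, 9.73913, 2.13043 μs; sum = 9151.09 μs.
End-to-end = 9160 μs.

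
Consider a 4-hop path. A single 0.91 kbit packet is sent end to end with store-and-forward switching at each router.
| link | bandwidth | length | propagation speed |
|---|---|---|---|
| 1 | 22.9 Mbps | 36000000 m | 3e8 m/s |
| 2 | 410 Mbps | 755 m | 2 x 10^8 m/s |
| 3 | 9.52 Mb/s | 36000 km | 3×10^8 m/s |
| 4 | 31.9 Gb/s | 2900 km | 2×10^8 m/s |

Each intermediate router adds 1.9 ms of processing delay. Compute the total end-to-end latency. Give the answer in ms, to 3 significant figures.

L = 910 bits.
Transmission delays (L/R per hop): 0.039738, 0.00221951, 0.0955882, 2.85266e-05 ms; sum = 0.137574 ms.
Propagation delays (d/s per hop): 120, 0.003775, 120, 14.5 ms; sum = 254.504 ms.
Processing at 3 router(s): 3 × 1.9 ms = 5.7 ms.
End-to-end = 260 ms.

260 ms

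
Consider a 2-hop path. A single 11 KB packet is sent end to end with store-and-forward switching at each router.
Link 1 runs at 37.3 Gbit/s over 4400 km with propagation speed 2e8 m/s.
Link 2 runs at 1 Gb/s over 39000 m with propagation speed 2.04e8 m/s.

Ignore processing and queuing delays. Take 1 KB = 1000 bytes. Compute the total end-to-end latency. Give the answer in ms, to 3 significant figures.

L = 88000 bits.
Transmission delays (L/R per hop): 0.00235925, 0.088 ms; sum = 0.0903592 ms.
Propagation delays (d/s per hop): 22, 0.191176 ms; sum = 22.1912 ms.
End-to-end = 22.3 ms.

22.3 ms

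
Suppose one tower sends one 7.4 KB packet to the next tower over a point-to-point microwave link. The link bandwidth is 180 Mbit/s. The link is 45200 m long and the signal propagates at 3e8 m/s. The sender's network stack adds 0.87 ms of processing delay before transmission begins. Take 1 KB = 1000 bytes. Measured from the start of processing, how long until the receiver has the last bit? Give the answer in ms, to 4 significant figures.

1.350 ms

L = 59200 bits.
Transmission delay = L/R = 59200 / 180000000 = 0.328889 ms.
Propagation delay = d/s = 45200 m / 300000000 m/s = 0.150667 ms.
Plus processing delay 0.87 ms = 0.87 ms.
Total = 1.350 ms.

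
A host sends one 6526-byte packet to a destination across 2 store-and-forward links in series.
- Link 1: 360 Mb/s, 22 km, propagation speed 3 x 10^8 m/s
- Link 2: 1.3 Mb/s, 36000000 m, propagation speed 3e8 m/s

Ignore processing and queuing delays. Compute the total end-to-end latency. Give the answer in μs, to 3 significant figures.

160000 μs

L = 6526 × 8 = 52208 bits.
Transmission delays (L/R per hop): 145.022, 40160 μs; sum = 40305 μs.
Propagation delays (d/s per hop): 73.3333, 120000 μs; sum = 120073 μs.
End-to-end = 160000 μs.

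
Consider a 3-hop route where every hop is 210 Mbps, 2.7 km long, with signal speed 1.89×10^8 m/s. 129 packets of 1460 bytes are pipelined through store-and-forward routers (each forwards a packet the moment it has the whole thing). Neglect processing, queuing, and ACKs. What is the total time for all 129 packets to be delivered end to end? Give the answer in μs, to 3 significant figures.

7330 μs

Per-hop transmission t_tx = L/R = 11680/210000000 = 55.619 μs.
Per-hop propagation t_prop = 2700/189000000 = 14.2857 μs.
Pipeline fill: first packet needs 3·t_tx to clear all hops; remaining 128 packets each add one t_tx.
Total = (3+129-1)·t_tx + 3·t_prop = 131·55.619 + 3·14.2857 = 7330 μs.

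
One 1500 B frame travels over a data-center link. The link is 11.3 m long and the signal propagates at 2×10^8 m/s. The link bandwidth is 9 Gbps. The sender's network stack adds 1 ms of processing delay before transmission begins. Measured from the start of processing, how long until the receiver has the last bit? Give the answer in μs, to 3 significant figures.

1000 μs

L = 1500 × 8 = 12000 bits.
Transmission delay = L/R = 12000 / 9000000000 = 1.33333 μs.
Propagation delay = d/s = 11.3 m / 200000000 m/s = 0.0565 μs.
Plus processing delay 1 ms = 1000 μs.
Total = 1000 μs.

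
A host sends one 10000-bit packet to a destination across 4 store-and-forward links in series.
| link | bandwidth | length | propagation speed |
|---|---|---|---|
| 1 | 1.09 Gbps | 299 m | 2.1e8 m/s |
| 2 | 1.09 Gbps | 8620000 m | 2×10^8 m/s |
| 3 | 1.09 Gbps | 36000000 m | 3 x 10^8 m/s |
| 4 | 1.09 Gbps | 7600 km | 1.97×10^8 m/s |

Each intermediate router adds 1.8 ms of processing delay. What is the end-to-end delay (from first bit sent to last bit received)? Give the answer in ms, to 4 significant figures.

Transmission delay per hop = L/R = 10000/1090000000 = 0.00917431 ms; 4 hops → 0.0366972 ms.
Propagation delays (d/s per hop): 0.00142381, 43.1, 120, 38.5787 ms; sum = 201.68 ms.
Processing at 3 router(s): 3 × 1.8 ms = 5.4 ms.
End-to-end = 207.1 ms.

207.1 ms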